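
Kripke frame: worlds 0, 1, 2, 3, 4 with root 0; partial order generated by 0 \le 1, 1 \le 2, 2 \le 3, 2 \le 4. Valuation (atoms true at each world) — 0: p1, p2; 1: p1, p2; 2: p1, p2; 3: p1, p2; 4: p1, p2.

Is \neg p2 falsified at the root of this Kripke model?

Yes

0 \nVdash \neg p2 since 0 is accessible from 0 and 0 \Vdash p2.
So the root 0 does not force \neg p2; the model is a countermodel.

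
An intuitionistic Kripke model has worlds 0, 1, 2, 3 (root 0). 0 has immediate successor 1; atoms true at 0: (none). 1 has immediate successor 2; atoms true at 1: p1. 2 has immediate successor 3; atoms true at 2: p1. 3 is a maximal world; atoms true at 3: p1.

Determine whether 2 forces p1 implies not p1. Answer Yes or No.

No

2 does not force p1 implies not p1: already at 2 itself, 2 forces p1 but 2 does not force not p1.
2 does not force not p1 since 2 is accessible from 2 and 2 forces p1.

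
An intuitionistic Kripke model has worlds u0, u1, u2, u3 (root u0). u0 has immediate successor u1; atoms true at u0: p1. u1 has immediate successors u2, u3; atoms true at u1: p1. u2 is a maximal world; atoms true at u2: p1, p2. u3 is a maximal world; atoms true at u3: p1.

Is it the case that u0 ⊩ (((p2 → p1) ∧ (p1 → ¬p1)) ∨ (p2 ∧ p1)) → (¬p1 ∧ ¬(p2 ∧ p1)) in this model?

No

u0 ⊮ (((p2 → p1) ∧ (p1 → ¬p1)) ∨ (p2 ∧ p1)) → (¬p1 ∧ ¬(p2 ∧ p1)): at the accessible world u2, u2 ⊩ ((p2 → p1) ∧ (p1 → ¬p1)) ∨ (p2 ∧ p1) but u2 ⊮ ¬p1 ∧ ¬(p2 ∧ p1).
u2 ⊮ ¬p1 ∧ ¬(p2 ∧ p1) since u2 fails ¬p1.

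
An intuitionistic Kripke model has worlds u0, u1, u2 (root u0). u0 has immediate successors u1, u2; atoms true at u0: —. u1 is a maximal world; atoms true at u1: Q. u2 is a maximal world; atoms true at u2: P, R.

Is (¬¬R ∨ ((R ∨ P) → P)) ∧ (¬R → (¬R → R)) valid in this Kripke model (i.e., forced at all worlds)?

No

Not every world: u0 ⊮ (¬¬R ∨ ((R ∨ P) → P)) ∧ (¬R → (¬R → R)).
u0 ⊮ (¬¬R ∨ ((R ∨ P) → P)) ∧ (¬R → (¬R → R)) since u0 fails ¬R → (¬R → R).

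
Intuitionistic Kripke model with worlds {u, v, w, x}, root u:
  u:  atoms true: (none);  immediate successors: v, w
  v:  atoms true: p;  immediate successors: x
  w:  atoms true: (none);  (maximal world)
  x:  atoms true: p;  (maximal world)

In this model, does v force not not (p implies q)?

v does not force not not (p implies q) since v is accessible from v and v forces not (p implies q).
v forces not (p implies q): no world accessible from v forces p implies q.

No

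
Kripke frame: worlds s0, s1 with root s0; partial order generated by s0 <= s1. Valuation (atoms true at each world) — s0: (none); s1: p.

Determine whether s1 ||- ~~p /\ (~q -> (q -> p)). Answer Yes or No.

s1 ||- ~~p /\ (~q -> (q -> p)) since s1 forces both conjuncts.

Yes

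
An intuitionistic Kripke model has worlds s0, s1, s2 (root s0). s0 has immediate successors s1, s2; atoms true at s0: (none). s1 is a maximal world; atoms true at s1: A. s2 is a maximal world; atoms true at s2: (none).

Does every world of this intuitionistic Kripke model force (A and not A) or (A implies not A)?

Not every world: s0 does not force (A and not A) or (A implies not A).
s0 does not force (A and not A) or (A implies not A): neither disjunct is forced at s0.
s0 does not force A and not A since s0 fails A.

No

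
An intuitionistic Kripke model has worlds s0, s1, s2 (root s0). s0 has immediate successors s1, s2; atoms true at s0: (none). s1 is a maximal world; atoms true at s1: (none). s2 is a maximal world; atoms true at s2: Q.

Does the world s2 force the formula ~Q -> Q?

s2 ||- ~Q -> Q vacuously: no world accessible from s2 forces the antecedent ~Q.

Yes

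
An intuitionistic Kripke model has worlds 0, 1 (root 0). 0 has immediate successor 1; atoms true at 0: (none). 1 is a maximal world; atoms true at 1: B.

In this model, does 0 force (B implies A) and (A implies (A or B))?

0 does not force (B implies A) and (A implies (A or B)) since 0 fails B implies A.

No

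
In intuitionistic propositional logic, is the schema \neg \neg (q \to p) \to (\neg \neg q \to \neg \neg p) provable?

Yes

This is the distribution of double negation over implication, which is intuitionistically derivable.
Assume \neg \neg (q \to p) and \neg \neg q; suppose \neg p. Then q \to p would give \neg q (by contraposition), contradicting \neg \neg q; so \neg (q \to p), contradicting \neg \neg (q \to p). Hence \neg \neg p.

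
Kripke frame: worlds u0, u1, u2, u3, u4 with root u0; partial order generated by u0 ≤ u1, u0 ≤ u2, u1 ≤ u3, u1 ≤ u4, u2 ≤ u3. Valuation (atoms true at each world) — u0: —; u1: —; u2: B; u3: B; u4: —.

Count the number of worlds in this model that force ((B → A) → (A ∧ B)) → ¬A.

u0: forces it.
u1: forces it.
u2: forces it.
u3: forces it.
u4: forces it.
Worlds forcing the formula: {u0, u1, u2, u3, u4}.

5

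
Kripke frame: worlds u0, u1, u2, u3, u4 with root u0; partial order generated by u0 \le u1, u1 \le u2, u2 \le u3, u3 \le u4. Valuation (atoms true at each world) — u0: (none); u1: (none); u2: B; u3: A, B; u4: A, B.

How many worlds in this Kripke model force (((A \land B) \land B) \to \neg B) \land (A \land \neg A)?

u0: does not force it — u0 \nVdash (((A \land B) \land B) \to \neg B) \land (A \land \neg A) since u0 fails ((A \land B) \land B) \to \neg B.
u1: does not force it — u1 \nVdash (((A \land B) \land B) \to \neg B) \land (A \land \neg A) since u1 fails ((A \land B) \land B) \to \neg B.
u2: does not force it — u2 \nVdash (((A \land B) \land B) \to \neg B) \land (A \land \neg A) since u2 fails ((A \land B) \land B) \to \neg B.
u3: does not force it.
u4: does not force it.
Worlds forcing the formula: { }.

0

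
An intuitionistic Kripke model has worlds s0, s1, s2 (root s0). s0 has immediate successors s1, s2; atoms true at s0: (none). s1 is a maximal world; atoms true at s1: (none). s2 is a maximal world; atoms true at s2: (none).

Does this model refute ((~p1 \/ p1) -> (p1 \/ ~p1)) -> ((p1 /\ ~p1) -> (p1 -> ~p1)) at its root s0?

s0 ||- ((~p1 \/ p1) -> (p1 \/ ~p1)) -> ((p1 /\ ~p1) -> (p1 -> ~p1)): every world accessible from s0 that forces (~p1 \/ p1) -> (p1 \/ ~p1) (namely s0, s1, s2) also forces (p1 /\ ~p1) -> (p1 -> ~p1).
So the root s0 forces ((~p1 \/ p1) -> (p1 \/ ~p1)) -> ((p1 /\ ~p1) -> (p1 -> ~p1)); the model is not a countermodel.

No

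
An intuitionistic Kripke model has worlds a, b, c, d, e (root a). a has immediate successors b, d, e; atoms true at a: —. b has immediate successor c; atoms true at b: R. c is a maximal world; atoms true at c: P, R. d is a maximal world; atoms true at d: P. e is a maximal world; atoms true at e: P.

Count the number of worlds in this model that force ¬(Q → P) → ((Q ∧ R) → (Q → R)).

a: forces it.
b: forces it.
c: forces it.
d: forces it.
e: forces it.
Worlds forcing the formula: {a, b, c, d, e}.

5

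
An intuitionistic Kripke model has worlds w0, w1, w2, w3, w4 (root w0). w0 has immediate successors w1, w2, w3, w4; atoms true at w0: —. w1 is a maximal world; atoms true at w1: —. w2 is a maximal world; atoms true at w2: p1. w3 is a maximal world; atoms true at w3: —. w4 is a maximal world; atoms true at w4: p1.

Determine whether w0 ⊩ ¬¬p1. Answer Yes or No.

w0 ⊮ ¬¬p1 since w1 is accessible from w0 and w1 ⊩ ¬p1.
w1 ⊩ ¬p1: no world accessible from w1 forces p1.

No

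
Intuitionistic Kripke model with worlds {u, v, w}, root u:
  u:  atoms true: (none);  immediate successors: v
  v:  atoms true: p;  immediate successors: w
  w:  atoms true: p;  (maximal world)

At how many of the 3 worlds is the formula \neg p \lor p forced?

2

u: does not force it — u \nVdash \neg p \lor p: neither disjunct is forced at u.
v: forces it.
w: forces it.
Worlds forcing the formula: {v, w}.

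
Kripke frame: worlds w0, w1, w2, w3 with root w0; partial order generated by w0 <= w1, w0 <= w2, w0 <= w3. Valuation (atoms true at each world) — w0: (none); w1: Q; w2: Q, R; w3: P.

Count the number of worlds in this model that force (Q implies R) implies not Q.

w0: does not force it — w0 does not force (Q implies R) implies not Q: at the accessible world w2, w2 forces Q implies R but w2 does not force not Q.
w1: forces it.
w2: does not force it.
w3: forces it.
Worlds forcing the formula: {w1, w3}.

2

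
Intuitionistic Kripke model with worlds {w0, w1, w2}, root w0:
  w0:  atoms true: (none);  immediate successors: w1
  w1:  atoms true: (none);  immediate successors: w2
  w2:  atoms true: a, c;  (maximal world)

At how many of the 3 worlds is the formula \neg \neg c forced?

w0: forces it.
w1: forces it.
w2: forces it.
Worlds forcing the formula: {w0, w1, w2}.

3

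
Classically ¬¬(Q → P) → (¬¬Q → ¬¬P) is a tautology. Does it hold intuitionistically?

Yes

This is the distribution of double negation over implication, which is intuitionistically derivable.
Assume ¬¬(Q → P) and ¬¬Q; suppose ¬P. Then Q → P would give ¬Q (by contraposition), contradicting ¬¬Q; so ¬(Q → P), contradicting ¬¬(Q → P). Hence ¬¬P.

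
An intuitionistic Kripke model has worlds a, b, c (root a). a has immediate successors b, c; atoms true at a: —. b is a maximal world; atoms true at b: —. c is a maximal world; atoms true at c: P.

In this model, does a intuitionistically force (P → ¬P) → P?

No

a ⊮ (P → ¬P) → P: at the accessible world b, b ⊩ P → ¬P but b ⊮ P.
b lacks atom P, so b ⊮ P.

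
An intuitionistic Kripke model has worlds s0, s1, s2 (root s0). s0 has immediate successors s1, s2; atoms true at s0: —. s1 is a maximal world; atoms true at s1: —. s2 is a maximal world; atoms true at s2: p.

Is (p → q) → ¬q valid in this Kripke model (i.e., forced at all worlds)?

Yes

s0 ⊩ (p → q) → ¬q: every world accessible from s0 that forces p → q (namely s1) also forces ¬q.
Since the root s0 forces (p → q) → ¬q and forcing is persistent (monotone upward), every world forces it.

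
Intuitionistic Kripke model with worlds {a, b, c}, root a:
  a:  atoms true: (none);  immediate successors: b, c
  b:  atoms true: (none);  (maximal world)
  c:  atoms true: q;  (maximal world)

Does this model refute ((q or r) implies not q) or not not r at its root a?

a does not force ((q or r) implies not q) or not not r: neither disjunct is forced at a.
a does not force (q or r) implies not q: at the accessible world c, c forces q or r but c does not force not q.
c does not force not q since c is accessible from c and c forces q.
So the root a does not force ((q or r) implies not q) or not not r; the model is a countermodel.

Yes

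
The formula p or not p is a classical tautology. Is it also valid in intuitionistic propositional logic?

This is the law of excluded middle, which is not intuitionistically valid.
A Kripke countermodel: worlds 0, 1; order generated by 0 <= 1; atoms true at each world — 0:{}; 1:{p}.
0 does not force p or not p: neither disjunct is forced at 0.
0 lacks atom p, so 0 does not force p.
So the root 0 does not force the formula.

No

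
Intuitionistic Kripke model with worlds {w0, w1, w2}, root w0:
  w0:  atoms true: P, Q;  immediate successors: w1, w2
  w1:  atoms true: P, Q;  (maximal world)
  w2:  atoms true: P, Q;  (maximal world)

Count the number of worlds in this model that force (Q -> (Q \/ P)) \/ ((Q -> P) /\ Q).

w0: forces it.
w1: forces it.
w2: forces it.
Worlds forcing the formula: {w0, w1, w2}.

3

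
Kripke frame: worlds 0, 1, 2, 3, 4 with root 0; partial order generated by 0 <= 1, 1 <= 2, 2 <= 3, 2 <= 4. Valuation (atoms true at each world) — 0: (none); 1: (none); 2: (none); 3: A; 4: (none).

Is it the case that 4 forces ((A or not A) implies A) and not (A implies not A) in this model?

4 does not force ((A or not A) implies A) and not (A implies not A) since 4 fails (A or not A) implies A.

No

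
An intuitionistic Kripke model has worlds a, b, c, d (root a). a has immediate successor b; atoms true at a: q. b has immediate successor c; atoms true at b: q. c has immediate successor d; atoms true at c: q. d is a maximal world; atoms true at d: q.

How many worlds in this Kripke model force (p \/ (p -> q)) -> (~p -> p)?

0

a: does not force it — a ||-/- (p \/ (p -> q)) -> (~p -> p): already at a itself, a ||- p \/ (p -> q) but a ||-/- ~p -> p.
b: does not force it — b ||-/- (p \/ (p -> q)) -> (~p -> p): already at b itself, b ||- p \/ (p -> q) but b ||-/- ~p -> p.
c: does not force it — c ||-/- (p \/ (p -> q)) -> (~p -> p): already at c itself, c ||- p \/ (p -> q) but c ||-/- ~p -> p.
d: does not force it.
Worlds forcing the formula: { }.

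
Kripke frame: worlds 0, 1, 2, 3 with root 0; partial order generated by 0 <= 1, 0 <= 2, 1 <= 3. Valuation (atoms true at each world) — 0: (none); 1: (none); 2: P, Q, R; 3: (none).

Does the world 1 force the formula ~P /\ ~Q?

1 ||- ~P /\ ~Q since 1 forces both conjuncts.

Yes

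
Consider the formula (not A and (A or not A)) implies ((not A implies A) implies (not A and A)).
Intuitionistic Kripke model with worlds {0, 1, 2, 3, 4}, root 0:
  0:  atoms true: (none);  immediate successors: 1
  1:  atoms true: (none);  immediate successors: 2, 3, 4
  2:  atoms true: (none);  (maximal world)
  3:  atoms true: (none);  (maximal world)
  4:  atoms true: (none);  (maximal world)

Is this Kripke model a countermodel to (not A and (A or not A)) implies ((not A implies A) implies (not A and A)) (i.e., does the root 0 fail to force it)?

No

0 forces (not A and (A or not A)) implies ((not A implies A) implies (not A and A)): every world accessible from 0 that forces not A and (A or not A) (namely 0, 1, 2, 3, 4) also forces (not A implies A) implies (not A and A).
So the root 0 forces (not A and (A or not A)) implies ((not A implies A) implies (not A and A)); the model is not a countermodel.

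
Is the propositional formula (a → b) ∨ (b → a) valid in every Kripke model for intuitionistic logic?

This is the Gödel–Dummett linearity axiom, which is not intuitionistically valid.
A Kripke countermodel: worlds s0, s1, s2; order generated by s0 ≤ s1, s0 ≤ s2; atoms true at each world — s0:{}; s1:{a}; s2:{b}.
s0 ⊮ (a → b) ∨ (b → a): neither disjunct is forced at s0.
s0 ⊮ a → b: at the accessible world s1, s1 ⊩ a but s1 ⊮ b.
s1 lacks atom b, so s1 ⊮ b.
So the root s0 does not force the formula.

No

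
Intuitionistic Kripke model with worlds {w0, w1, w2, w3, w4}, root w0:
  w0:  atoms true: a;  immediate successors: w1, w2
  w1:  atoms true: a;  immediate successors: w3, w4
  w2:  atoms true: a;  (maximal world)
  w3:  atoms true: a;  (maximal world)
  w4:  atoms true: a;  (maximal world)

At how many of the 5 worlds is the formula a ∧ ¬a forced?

0

w0: does not force it — w0 ⊮ a ∧ ¬a since w0 fails ¬a.
w1: does not force it.
w2: does not force it.
w3: does not force it.
w4: does not force it.
Worlds forcing the formula: { }.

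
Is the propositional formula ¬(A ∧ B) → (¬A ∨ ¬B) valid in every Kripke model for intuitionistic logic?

No

This is the constructively invalid direction of De Morgan's law for conjunction, which is not intuitionistically valid.
A Kripke countermodel: worlds w0, w1, w2; order generated by w0 ≤ w1, w0 ≤ w2; atoms true at each world — w0:{}; w1:{A}; w2:{B}.
w0 ⊮ ¬(A ∧ B) → (¬A ∨ ¬B): already at w0 itself, w0 ⊩ ¬(A ∧ B) but w0 ⊮ ¬A ∨ ¬B.
w0 ⊮ ¬A ∨ ¬B: neither disjunct is forced at w0.
w0 ⊮ ¬A since w1 is accessible from w0 and w1 ⊩ A.
So the root w0 does not force the formula.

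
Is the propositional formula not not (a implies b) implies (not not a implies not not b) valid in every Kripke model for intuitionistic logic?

Yes

This is the distribution of double negation over implication, which is intuitionistically derivable.
Assume not not (a implies b) and not not a; suppose not b. Then a implies b would give not a (by contraposition), contradicting not not a; so not (a implies b), contradicting not not (a implies b). Hence not not b.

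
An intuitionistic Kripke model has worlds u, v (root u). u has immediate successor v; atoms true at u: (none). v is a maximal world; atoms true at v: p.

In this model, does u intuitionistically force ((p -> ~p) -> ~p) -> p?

u ||-/- ((p -> ~p) -> ~p) -> p: already at u itself, u ||- (p -> ~p) -> ~p but u ||-/- p.
u lacks atom p, so u ||-/- p.

No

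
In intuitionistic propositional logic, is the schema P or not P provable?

No

This is the law of excluded middle, which is not intuitionistically valid.
A Kripke countermodel: worlds w0, w1; order generated by w0 <= w1; atoms true at each world — w0:{}; w1:{P}.
w0 does not force P or not P: neither disjunct is forced at w0.
w0 lacks atom P, so w0 does not force P.
So the root w0 does not force the formula.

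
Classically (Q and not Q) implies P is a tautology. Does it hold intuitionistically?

This is an instance of ex falso quodlibet, which is intuitionistically derivable.
No world can force both Q and not Q, so the antecedent Q and not Q is never forced and the implication holds vacuously at every world.

Yes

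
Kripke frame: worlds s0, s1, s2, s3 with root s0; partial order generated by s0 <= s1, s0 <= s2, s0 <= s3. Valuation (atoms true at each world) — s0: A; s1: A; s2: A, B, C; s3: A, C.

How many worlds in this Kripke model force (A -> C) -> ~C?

s0: does not force it — s0 ||-/- (A -> C) -> ~C: at the accessible world s2, s2 ||- A -> C but s2 ||-/- ~C.
s1: forces it.
s2: does not force it — s2 ||-/- (A -> C) -> ~C: already at s2 itself, s2 ||- A -> C but s2 ||-/- ~C.
s3: does not force it.
Worlds forcing the formula: {s1}.

1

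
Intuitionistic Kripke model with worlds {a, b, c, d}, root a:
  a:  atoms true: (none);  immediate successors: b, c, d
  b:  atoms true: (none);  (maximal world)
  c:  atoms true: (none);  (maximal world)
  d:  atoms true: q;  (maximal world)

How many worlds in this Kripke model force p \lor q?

1

a: does not force it — a \nVdash p \lor q: neither disjunct is forced at a.
b: does not force it — b \nVdash p \lor q: neither disjunct is forced at b.
c: does not force it — c \nVdash p \lor q: neither disjunct is forced at c.
d: forces it.
Worlds forcing the formula: {d}.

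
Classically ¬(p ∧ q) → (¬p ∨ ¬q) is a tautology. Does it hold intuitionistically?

This is the constructively invalid direction of De Morgan's law for conjunction, which is not intuitionistically valid.
A Kripke countermodel: worlds 0, 1, 2; order generated by 0 ≤ 1, 0 ≤ 2; atoms true at each world — 0:{}; 1:{p}; 2:{q}.
0 ⊮ ¬(p ∧ q) → (¬p ∨ ¬q): already at 0 itself, 0 ⊩ ¬(p ∧ q) but 0 ⊮ ¬p ∨ ¬q.
0 ⊮ ¬p ∨ ¬q: neither disjunct is forced at 0.
0 ⊮ ¬p since 1 is accessible from 0 and 1 ⊩ p.
So the root 0 does not force the formula.

No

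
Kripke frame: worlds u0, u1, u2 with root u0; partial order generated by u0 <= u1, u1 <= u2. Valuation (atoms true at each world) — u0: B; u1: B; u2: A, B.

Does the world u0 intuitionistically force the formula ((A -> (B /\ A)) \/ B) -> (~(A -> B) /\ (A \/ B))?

u0 ||-/- ((A -> (B /\ A)) \/ B) -> (~(A -> B) /\ (A \/ B)): already at u0 itself, u0 ||- (A -> (B /\ A)) \/ B but u0 ||-/- ~(A -> B) /\ (A \/ B).
u0 ||-/- ~(A -> B) /\ (A \/ B) since u0 fails ~(A -> B).

No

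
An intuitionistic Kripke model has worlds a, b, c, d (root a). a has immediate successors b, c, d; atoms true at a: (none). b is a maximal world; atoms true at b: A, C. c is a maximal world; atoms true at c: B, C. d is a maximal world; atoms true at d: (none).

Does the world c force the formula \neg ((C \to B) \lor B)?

c \nVdash \neg ((C \to B) \lor B) since c is accessible from c and c \Vdash (C \to B) \lor B.
c \Vdash (C \to B) \lor B via the disjunct C \to B.

No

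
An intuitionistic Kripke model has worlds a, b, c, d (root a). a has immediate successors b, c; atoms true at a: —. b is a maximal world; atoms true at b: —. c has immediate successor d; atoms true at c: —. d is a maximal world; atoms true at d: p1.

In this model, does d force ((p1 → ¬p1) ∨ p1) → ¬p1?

No

d ⊮ ((p1 → ¬p1) ∨ p1) → ¬p1: already at d itself, d ⊩ (p1 → ¬p1) ∨ p1 but d ⊮ ¬p1.
d ⊮ ¬p1 since d is accessible from d and d ⊩ p1.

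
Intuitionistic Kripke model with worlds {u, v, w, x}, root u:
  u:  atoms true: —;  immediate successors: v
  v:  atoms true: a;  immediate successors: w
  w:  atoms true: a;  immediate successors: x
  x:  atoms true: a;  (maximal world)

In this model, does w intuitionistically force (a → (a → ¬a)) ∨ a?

w ⊩ (a → (a → ¬a)) ∨ a via the disjunct a.

Yes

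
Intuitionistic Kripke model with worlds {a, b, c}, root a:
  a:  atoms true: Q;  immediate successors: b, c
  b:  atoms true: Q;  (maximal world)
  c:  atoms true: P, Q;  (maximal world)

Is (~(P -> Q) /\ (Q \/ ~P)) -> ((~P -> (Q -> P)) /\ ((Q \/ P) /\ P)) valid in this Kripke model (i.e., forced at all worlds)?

Yes

a ||- (~(P -> Q) /\ (Q \/ ~P)) -> ((~P -> (Q -> P)) /\ ((Q \/ P) /\ P)) vacuously: no world accessible from a forces the antecedent ~(P -> Q) /\ (Q \/ ~P).
Since the root a forces (~(P -> Q) /\ (Q \/ ~P)) -> ((~P -> (Q -> P)) /\ ((Q \/ P) /\ P)) and forcing is persistent (monotone upward), every world forces it.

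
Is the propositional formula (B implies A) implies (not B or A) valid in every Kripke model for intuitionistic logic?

No

This is the material-implication-as-disjunction principle, which is not intuitionistically valid.
A Kripke countermodel: worlds w0, w1; order generated by w0 <= w1; atoms true at each world — w0:{}; w1:{A,B}.
w0 does not force (B implies A) implies (not B or A): already at w0 itself, w0 forces B implies A but w0 does not force not B or A.
w0 does not force not B or A: neither disjunct is forced at w0.
w0 does not force not B since w1 is accessible from w0 and w1 forces B.
So the root w0 does not force the formula.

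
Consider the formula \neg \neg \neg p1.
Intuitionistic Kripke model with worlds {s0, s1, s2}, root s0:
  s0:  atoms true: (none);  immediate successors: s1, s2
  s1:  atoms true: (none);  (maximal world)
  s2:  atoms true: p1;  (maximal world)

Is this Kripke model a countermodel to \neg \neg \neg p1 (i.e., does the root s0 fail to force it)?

Yes

s0 \nVdash \neg \neg \neg p1 since s2 is accessible from s0 and s2 \Vdash \neg \neg p1.
s2 \Vdash \neg \neg p1: no world accessible from s2 forces \neg p1.
So the root s0 does not force \neg \neg \neg p1; the model is a countermodel.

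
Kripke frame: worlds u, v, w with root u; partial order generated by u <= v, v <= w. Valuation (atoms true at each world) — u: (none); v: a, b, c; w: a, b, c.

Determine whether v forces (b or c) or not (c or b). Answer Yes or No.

Yes

v forces (b or c) or not (c or b) via the disjunct b or c.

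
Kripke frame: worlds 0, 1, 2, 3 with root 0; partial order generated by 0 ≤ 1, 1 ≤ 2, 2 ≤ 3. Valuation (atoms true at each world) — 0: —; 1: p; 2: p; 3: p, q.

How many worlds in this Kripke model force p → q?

1

0: does not force it — 0 ⊮ p → q: at the accessible world 1, 1 ⊩ p but 1 ⊮ q.
1: does not force it — 1 ⊮ p → q: already at 1 itself, 1 ⊩ p but 1 ⊮ q.
2: does not force it — 2 ⊮ p → q: already at 2 itself, 2 ⊩ p but 2 ⊮ q.
3: forces it.
Worlds forcing the formula: {3}.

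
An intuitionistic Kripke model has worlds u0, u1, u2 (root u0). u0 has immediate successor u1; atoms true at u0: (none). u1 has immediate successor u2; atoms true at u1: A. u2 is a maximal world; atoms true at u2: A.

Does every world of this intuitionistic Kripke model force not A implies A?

Yes

u0 forces not A implies A vacuously: no world accessible from u0 forces the antecedent not A.
Since the root u0 forces not A implies A and forcing is persistent (monotone upward), every world forces it.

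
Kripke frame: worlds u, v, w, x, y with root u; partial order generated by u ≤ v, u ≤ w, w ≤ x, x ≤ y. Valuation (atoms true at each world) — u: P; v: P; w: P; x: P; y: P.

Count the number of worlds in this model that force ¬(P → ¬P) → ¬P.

0

u: does not force it — u ⊮ ¬(P → ¬P) → ¬P: already at u itself, u ⊩ ¬(P → ¬P) but u ⊮ ¬P.
v: does not force it — v ⊮ ¬(P → ¬P) → ¬P: already at v itself, v ⊩ ¬(P → ¬P) but v ⊮ ¬P.
w: does not force it — w ⊮ ¬(P → ¬P) → ¬P: already at w itself, w ⊩ ¬(P → ¬P) but w ⊮ ¬P.
x: does not force it.
y: does not force it.
Worlds forcing the formula: { }.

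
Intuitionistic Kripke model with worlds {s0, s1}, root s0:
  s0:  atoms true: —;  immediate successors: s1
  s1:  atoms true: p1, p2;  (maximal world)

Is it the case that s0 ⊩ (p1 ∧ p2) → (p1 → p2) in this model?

s0 ⊩ (p1 ∧ p2) → (p1 → p2): every world accessible from s0 that forces p1 ∧ p2 (namely s1) also forces p1 → p2.

Yes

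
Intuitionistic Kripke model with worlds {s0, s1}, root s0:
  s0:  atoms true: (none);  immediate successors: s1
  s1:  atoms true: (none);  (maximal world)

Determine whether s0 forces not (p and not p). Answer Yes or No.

s0 forces not (p and not p): no world accessible from s0 forces p and not p.

Yes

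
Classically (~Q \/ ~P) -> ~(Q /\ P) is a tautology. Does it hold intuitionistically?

This is a constructively valid De Morgan direction (disjunction of negations to negated conjunction), which is intuitionistically derivable.
If ~Q holds at a world then no accessible world forces Q, hence none forces Q /\ P; likewise for ~P.

Yes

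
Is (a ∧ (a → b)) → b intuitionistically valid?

This is modus ponens in implicational form, which is intuitionistically derivable.
If a world forces a and a → b, then applying the implication at that world (which is accessible from itself) gives b.

Yes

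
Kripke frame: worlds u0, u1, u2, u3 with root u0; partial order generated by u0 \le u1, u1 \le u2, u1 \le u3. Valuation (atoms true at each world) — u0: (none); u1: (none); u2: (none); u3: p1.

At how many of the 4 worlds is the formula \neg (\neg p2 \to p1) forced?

u0: does not force it — u0 \nVdash \neg (\neg p2 \to p1) since u3 is accessible from u0 and u3 \Vdash \neg p2 \to p1.
u1: does not force it.
u2: forces it.
u3: does not force it.
Worlds forcing the formula: {u2}.

1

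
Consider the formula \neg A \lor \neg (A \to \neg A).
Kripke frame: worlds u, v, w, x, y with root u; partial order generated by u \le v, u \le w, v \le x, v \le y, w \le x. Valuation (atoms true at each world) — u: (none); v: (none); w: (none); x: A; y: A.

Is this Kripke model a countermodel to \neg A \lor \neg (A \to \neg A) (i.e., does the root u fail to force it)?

No

u \Vdash \neg A \lor \neg (A \to \neg A) via the disjunct \neg (A \to \neg A).
So the root u forces \neg A \lor \neg (A \to \neg A); the model is not a countermodel.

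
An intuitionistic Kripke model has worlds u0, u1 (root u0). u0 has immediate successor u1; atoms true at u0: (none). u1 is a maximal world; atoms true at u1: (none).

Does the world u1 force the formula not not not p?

Yes

u1 forces not not not p: no world accessible from u1 forces not not p.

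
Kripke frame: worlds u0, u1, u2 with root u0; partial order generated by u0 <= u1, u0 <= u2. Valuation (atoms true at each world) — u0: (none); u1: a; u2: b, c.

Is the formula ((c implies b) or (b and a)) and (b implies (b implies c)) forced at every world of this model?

u0 forces ((c implies b) or (b and a)) and (b implies (b implies c)) since u0 forces both conjuncts.
Since the root u0 forces ((c implies b) or (b and a)) and (b implies (b implies c)) and forcing is persistent (monotone upward), every world forces it.

Yes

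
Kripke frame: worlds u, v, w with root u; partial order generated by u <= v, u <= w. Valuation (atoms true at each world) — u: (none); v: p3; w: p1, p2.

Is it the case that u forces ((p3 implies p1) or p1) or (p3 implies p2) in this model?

No

u does not force ((p3 implies p1) or p1) or (p3 implies p2): neither disjunct is forced at u.
u does not force (p3 implies p1) or p1: neither disjunct is forced at u.
u does not force p3 implies p1: at the accessible world v, v forces p3 but v does not force p1.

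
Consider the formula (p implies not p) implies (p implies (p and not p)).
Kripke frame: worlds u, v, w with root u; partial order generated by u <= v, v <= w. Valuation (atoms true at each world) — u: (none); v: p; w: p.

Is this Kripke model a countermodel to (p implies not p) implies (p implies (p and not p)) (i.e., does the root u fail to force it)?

u forces (p implies not p) implies (p implies (p and not p)) vacuously: no world accessible from u forces the antecedent p implies not p.
So the root u forces (p implies not p) implies (p implies (p and not p)); the model is not a countermodel.

No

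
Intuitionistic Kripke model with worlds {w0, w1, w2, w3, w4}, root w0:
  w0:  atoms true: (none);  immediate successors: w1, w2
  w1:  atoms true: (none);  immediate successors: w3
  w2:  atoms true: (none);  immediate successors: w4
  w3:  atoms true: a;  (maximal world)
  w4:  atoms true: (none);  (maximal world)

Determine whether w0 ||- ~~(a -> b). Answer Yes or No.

w0 ||-/- ~~(a -> b) since w1 is accessible from w0 and w1 ||- ~(a -> b).
w1 ||- ~(a -> b): no world accessible from w1 forces a -> b.

No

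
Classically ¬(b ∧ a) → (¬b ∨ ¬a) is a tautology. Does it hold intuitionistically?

This is the constructively invalid direction of De Morgan's law for conjunction, which is not intuitionistically valid.
A Kripke countermodel: worlds w0, w1, w2; order generated by w0 ≤ w1, w0 ≤ w2; atoms true at each world — w0:{}; w1:{b}; w2:{a}.
w0 ⊮ ¬(b ∧ a) → (¬b ∨ ¬a): already at w0 itself, w0 ⊩ ¬(b ∧ a) but w0 ⊮ ¬b ∨ ¬a.
w0 ⊮ ¬b ∨ ¬a: neither disjunct is forced at w0.
w0 ⊮ ¬b since w1 is accessible from w0 and w1 ⊩ b.
So the root w0 does not force the formula.

No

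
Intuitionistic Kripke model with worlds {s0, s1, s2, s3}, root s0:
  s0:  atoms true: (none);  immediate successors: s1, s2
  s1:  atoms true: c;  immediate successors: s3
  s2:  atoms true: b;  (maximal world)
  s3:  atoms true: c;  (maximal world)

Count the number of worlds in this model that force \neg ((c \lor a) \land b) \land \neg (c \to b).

2

s0: does not force it — s0 \nVdash \neg ((c \lor a) \land b) \land \neg (c \to b) since s0 fails \neg (c \to b).
s1: forces it.
s2: does not force it — s2 \nVdash \neg ((c \lor a) \land b) \land \neg (c \to b) since s2 fails \neg (c \to b).
s3: forces it.
Worlds forcing the formula: {s1, s3}.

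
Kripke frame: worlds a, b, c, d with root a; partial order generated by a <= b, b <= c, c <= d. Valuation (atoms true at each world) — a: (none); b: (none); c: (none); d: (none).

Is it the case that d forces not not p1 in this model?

d does not force not not p1 since d is accessible from d and d forces not p1.
d forces not p1: no world accessible from d forces p1.

No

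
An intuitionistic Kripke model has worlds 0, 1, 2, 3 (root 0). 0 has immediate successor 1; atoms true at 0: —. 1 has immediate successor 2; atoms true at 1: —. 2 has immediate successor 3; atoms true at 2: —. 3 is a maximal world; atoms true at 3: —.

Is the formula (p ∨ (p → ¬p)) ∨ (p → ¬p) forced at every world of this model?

0 ⊩ (p ∨ (p → ¬p)) ∨ (p → ¬p) via the disjunct p ∨ (p → ¬p).
Since the root 0 forces (p ∨ (p → ¬p)) ∨ (p → ¬p) and forcing is persistent (monotone upward), every world forces it.

Yes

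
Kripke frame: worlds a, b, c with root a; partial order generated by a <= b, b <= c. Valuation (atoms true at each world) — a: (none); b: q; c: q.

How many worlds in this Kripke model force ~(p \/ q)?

0

a: does not force it — a ||-/- ~(p \/ q) since b is accessible from a and b ||- p \/ q.
b: does not force it — b ||-/- ~(p \/ q) since b is accessible from b and b ||- p \/ q.
c: does not force it — c ||-/- ~(p \/ q) since c is accessible from c and c ||- p \/ q.
Worlds forcing the formula: { }.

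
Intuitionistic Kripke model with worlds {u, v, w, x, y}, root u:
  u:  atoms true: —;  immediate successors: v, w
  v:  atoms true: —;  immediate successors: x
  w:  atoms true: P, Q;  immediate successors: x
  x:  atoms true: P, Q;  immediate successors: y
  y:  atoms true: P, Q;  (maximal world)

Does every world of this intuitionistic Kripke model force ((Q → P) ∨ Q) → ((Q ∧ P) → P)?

Yes

u ⊩ ((Q → P) ∨ Q) → ((Q ∧ P) → P): every world accessible from u that forces (Q → P) ∨ Q (namely u, v, w, x, y) also forces (Q ∧ P) → P.
Since the root u forces ((Q → P) ∨ Q) → ((Q ∧ P) → P) and forcing is persistent (monotone upward), every world forces it.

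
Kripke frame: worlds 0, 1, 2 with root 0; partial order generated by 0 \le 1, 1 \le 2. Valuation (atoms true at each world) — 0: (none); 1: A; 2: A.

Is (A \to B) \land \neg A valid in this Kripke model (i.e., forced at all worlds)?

Not every world: 0 \nVdash (A \to B) \land \neg A.
0 \nVdash (A \to B) \land \neg A since 0 fails A \to B.

No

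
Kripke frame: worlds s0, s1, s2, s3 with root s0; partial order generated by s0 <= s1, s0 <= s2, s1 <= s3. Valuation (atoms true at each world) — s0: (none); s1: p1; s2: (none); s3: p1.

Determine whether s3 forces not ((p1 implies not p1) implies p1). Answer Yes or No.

s3 does not force not ((p1 implies not p1) implies p1) since s3 is accessible from s3 and s3 forces (p1 implies not p1) implies p1.
s3 forces (p1 implies not p1) implies p1 vacuously: no world accessible from s3 forces the antecedent p1 implies not p1.

No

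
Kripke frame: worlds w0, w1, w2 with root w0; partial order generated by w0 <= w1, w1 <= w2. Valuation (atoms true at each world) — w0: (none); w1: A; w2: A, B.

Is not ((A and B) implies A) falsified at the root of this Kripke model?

w0 does not force not ((A and B) implies A) since w0 is accessible from w0 and w0 forces (A and B) implies A.
w0 forces (A and B) implies A: every world accessible from w0 that forces A and B (namely w2) also forces A.
So the root w0 does not force not ((A and B) implies A); the model is a countermodel.

Yes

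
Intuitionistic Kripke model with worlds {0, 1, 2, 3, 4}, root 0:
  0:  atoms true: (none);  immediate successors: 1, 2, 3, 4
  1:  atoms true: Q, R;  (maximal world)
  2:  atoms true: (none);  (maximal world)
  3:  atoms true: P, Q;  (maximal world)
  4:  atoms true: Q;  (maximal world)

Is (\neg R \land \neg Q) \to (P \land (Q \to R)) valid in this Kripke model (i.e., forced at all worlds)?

Not every world: 0 \nVdash (\neg R \land \neg Q) \to (P \land (Q \to R)).
0 \nVdash (\neg R \land \neg Q) \to (P \land (Q \to R)): at the accessible world 2, 2 \Vdash \neg R \land \neg Q but 2 \nVdash P \land (Q \to R).
2 \nVdash P \land (Q \to R) since 2 fails P.

No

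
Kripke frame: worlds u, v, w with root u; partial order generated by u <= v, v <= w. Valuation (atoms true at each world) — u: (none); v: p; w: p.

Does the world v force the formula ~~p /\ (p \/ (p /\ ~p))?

v ||- ~~p /\ (p \/ (p /\ ~p)) since v forces both conjuncts.

Yes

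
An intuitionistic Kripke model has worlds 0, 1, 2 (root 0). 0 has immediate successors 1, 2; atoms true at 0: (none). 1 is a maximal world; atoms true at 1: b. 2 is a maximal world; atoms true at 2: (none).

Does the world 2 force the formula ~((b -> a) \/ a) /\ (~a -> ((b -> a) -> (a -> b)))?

2 ||-/- ~((b -> a) \/ a) /\ (~a -> ((b -> a) -> (a -> b))) since 2 fails ~((b -> a) \/ a).

No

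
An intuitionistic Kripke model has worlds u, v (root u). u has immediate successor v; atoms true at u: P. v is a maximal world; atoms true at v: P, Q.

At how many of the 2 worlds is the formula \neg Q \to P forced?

2

u: forces it.
v: forces it.
Worlds forcing the formula: {u, v}.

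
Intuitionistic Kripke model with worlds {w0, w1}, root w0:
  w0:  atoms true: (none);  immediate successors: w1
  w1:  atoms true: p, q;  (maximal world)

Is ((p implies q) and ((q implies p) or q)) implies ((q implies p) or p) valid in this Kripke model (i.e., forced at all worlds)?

Yes

w0 forces ((p implies q) and ((q implies p) or q)) implies ((q implies p) or p): every world accessible from w0 that forces (p implies q) and ((q implies p) or q) (namely w0, w1) also forces (q implies p) or p.
Since the root w0 forces ((p implies q) and ((q implies p) or q)) implies ((q implies p) or p) and forcing is persistent (monotone upward), every world forces it.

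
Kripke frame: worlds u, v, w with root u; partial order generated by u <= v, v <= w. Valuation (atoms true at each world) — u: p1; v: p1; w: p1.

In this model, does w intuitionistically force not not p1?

Yes

w forces not not p1: no world accessible from w forces not p1.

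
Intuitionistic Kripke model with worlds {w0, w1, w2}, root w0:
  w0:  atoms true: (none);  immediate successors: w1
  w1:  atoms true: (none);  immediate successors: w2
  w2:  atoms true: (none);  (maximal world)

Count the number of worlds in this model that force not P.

3

w0: forces it.
w1: forces it.
w2: forces it.
Worlds forcing the formula: {w0, w1, w2}.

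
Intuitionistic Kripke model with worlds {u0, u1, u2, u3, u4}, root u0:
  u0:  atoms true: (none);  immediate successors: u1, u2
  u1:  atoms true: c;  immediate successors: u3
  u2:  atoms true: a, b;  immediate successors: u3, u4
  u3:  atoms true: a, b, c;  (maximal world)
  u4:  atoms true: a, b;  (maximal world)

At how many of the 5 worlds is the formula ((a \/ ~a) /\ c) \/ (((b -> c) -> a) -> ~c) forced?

2

u0: does not force it — u0 ||-/- ((a \/ ~a) /\ c) \/ (((b -> c) -> a) -> ~c): neither disjunct is forced at u0.
u1: does not force it — u1 ||-/- ((a \/ ~a) /\ c) \/ (((b -> c) -> a) -> ~c): neither disjunct is forced at u1.
u2: does not force it — u2 ||-/- ((a \/ ~a) /\ c) \/ (((b -> c) -> a) -> ~c): neither disjunct is forced at u2.
u3: forces it.
u4: forces it.
Worlds forcing the formula: {u3, u4}.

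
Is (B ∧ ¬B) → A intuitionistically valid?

Yes

This is an instance of ex falso quodlibet, which is intuitionistically derivable.
No world can force both B and ¬B, so the antecedent B ∧ ¬B is never forced and the implication holds vacuously at every world.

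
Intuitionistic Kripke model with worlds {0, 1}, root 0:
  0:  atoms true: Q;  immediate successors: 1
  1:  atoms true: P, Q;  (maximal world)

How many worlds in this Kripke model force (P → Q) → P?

1

0: does not force it — 0 ⊮ (P → Q) → P: already at 0 itself, 0 ⊩ P → Q but 0 ⊮ P.
1: forces it.
Worlds forcing the formula: {1}.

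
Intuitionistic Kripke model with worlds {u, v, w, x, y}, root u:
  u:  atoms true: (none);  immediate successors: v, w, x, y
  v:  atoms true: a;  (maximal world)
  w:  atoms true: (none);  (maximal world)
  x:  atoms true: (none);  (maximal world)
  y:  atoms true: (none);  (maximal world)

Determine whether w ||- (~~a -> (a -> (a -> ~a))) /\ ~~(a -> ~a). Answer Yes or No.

w ||- (~~a -> (a -> (a -> ~a))) /\ ~~(a -> ~a) since w forces both conjuncts.

Yes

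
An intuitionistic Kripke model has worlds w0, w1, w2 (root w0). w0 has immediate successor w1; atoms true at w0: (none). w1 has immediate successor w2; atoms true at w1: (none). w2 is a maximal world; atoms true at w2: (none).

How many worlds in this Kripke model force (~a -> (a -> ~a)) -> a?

0

w0: does not force it — w0 ||-/- (~a -> (a -> ~a)) -> a: already at w0 itself, w0 ||- ~a -> (a -> ~a) but w0 ||-/- a.
w1: does not force it.
w2: does not force it.
Worlds forcing the formula: { }.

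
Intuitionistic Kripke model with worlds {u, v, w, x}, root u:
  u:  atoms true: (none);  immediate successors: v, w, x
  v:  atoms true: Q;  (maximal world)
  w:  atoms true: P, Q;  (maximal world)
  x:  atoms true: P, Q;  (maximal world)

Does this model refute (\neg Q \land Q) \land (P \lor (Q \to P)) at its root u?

Yes

u \nVdash (\neg Q \land Q) \land (P \lor (Q \to P)) since u fails \neg Q \land Q.
So the root u does not force (\neg Q \land Q) \land (P \lor (Q \to P)); the model is a countermodel.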